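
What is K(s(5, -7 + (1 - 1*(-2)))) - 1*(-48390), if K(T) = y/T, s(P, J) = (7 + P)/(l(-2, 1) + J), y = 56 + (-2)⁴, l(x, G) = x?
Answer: 48354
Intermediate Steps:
y = 72 (y = 56 + 16 = 72)
s(P, J) = (7 + P)/(-2 + J)
K(T) = 72/T
K(s(5, -7 + (1 - 1*(-2)))) - 1*(-48390) = 72/(((7 + 5)/(-2 + (-7 + (1 - 1*(-2)))))) - 1*(-48390) = 72/((12/(-2 + (-7 + (1 + 2))))) + 48390 = 72/((12/(-2 + (-7 + 3)))) + 48390 = 72/((12/(-2 - 4))) + 48390 = 72/((12/(-6))) + 48390 = 72/((-⅙*12)) + 48390 = 72/(-2) + 48390 = 72*(-½) + 48390 = -36 + 48390 = 48354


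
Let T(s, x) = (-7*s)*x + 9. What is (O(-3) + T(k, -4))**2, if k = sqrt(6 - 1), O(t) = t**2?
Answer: 4244 + 1008*sqrt(5) ≈ 6498.0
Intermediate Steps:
k = sqrt(5) ≈ 2.2361
T(s, x) = 9 - 7*s*x (T(s, x) = -7*s*x + 9 = 9 - 7*s*x)
(O(-3) + T(k, -4))**2 = ((-3)**2 + (9 - 7*sqrt(5)*(-4)))**2 = (9 + (9 + 28*sqrt(5)))**2 = (18 + 28*sqrt(5))**2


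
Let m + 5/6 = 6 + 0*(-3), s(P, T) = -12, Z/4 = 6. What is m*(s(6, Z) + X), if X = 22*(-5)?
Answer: -1891/3 ≈ -630.33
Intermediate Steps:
Z = 24 (Z = 4*6 = 24)
X = -110
m = 31/6 (m = -⅚ + (6 + 0*(-3)) = -⅚ + (6 + 0) = -⅚ + 6 = 31/6 ≈ 5.1667)
m*(s(6, Z) + X) = 31*(-12 - 110)/6 = (31/6)*(-122) = -1891/3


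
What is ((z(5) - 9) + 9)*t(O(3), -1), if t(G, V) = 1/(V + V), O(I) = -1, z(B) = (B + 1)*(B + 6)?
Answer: -33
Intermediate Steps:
z(B) = (1 + B)*(6 + B)
t(G, V) = 1/(2*V)
((z(5) - 9) + 9)*t(O(3), -1) = (((6 + 5² + 7*5) - 9) + 9)*((½)/(-1)) = (((6 + 25 + 35) - 9) + 9)*((½)*(-1)) = ((66 - 9) + 9)*(-½) = (57 + 9)*(-½) = 66*(-½) = -33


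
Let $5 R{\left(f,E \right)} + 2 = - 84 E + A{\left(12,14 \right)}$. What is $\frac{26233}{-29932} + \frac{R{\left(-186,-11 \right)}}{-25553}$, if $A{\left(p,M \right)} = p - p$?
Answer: $- \frac{3379256549}{3824261980} \approx -0.88364$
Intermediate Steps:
$A{\left(p,M \right)} = 0$
$R{\left(f,E \right)} = - \frac{2}{5} - \frac{84 E}{5}$ ($R{\left(f,E \right)} = - \frac{2}{5} + \frac{- 84 E + 0}{5} = - \frac{2}{5} + \frac{\left(-84\right) E}{5} = - \frac{2}{5} - \frac{84 E}{5}$)
$\frac{26233}{-29932} + \frac{R{\left(-186,-11 \right)}}{-25553} = \frac{26233}{-29932} + \frac{- \frac{2}{5} - - \frac{924}{5}}{-25553} = 26233 \left(- \frac{1}{29932}\right) + \left(- \frac{2}{5} + \frac{924}{5}\right) \left(- \frac{1}{25553}\right) = - \frac{26233}{29932} + \frac{922}{5} \left(- \frac{1}{25553}\right) = - \frac{26233}{29932} - \frac{922}{127765} = - \frac{3379256549}{3824261980}$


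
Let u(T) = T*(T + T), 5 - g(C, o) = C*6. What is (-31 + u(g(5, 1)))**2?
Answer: 1485961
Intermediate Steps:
g(C, o) = 5 - 6*C (g(C, o) = 5 - C*6 = 5 - 6*C)
u(T) = 2*T**2 (u(T) = T*(2*T) = 2*T**2)
(-31 + u(g(5, 1)))**2 = (-31 + 2*(5 - 6*5)**2)**2 = (-31 + 2*(5 - 30)**2)**2 = (-31 + 2*(-25)**2)**2 = (-31 + 2*625)**2 = (-31 + 1250)**2 = 1219**2 = 1485961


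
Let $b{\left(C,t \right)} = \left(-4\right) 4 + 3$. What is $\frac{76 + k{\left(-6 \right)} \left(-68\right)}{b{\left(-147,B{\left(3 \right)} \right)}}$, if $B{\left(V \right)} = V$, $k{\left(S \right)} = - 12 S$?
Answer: $\frac{4820}{13} \approx 370.77$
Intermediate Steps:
$b{\left(C,t \right)} = -13$ ($b{\left(C,t \right)} = -16 + 3 = -13$)
$\frac{76 + k{\left(-6 \right)} \left(-68\right)}{b{\left(-147,B{\left(3 \right)} \right)}} = \frac{76 + \left(-12\right) \left(-6\right) \left(-68\right)}{-13} = \left(76 + 72 \left(-68\right)\right) \left(- \frac{1}{13}\right) = \left(76 - 4896\right) \left(- \frac{1}{13}\right) = \left(-4820\right) \left(- \frac{1}{13}\right) = \frac{4820}{13}$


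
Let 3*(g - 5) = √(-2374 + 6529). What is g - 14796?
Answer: -14791 + √4155/3 ≈ -14770.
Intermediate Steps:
g = 5 + √4155/3 (g = 5 + √(-2374 + 6529)/3 = 5 + √4155/3 ≈ 26.486)
g - 14796 = (5 + √4155/3) - 14796 = -14791 + √4155/3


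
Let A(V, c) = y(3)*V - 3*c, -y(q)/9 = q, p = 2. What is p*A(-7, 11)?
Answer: 312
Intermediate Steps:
y(q) = -9*q
A(V, c) = -27*V - 3*c (A(V, c) = (-9*3)*V - 3*c = -27*V - 3*c)
p*A(-7, 11) = 2*(-27*(-7) - 3*11) = 2*(189 - 33) = 2*156 = 312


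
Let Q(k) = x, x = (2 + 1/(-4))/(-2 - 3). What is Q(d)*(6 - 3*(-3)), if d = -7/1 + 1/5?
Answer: -21/4 ≈ -5.2500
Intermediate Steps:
x = -7/20 (x = (2 - 1/4)/(-5) = (7/4)*(-1/5) = -7/20 ≈ -0.35000)
d = -34/5 (d = -7*1 + 1*(1/5) = -7 + 1/5 = -34/5 ≈ -6.8000)
Q(k) = -7/20
Q(d)*(6 - 3*(-3)) = -7*(6 - 3*(-3))/20 = -7*(6 + 9)/20 = -7/20*15 = -21/4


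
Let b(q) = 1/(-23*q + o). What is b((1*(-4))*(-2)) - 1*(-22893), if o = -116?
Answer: 6867899/300 ≈ 22893.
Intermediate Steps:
b(q) = 1/(-116 - 23*q) (b(q) = 1/(-23*q - 116) = 1/(-116 - 23*q))
b((1*(-4))*(-2)) - 1*(-22893) = -1/(116 + 23*((1*(-4))*(-2))) - 1*(-22893) = -1/(116 + 23*(-4*(-2))) + 22893 = -1/(116 + 23*8) + 22893 = -1/(116 + 184) + 22893 = -1/300 + 22893 = 6867899/300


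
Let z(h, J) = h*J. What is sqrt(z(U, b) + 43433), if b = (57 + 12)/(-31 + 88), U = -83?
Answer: sqrt(15643042)/19 ≈ 208.16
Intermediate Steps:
b = 23/19 (b = 69/57 = 69*(1/57) = 23/19 ≈ 1.2105)
z(h, J) = J*h
sqrt(z(U, b) + 43433) = sqrt((23/19)*(-83) + 43433) = sqrt(-1909/19 + 43433) = sqrt(823318/19) = sqrt(15643042)/19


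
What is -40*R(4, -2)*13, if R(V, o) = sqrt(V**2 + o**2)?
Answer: -1040*sqrt(5) ≈ -2325.5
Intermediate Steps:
-40*R(4, -2)*13 = -40*sqrt(4**2 + (-2)**2)*13 = -40*sqrt(16 + 4)*13 = -80*sqrt(5)*13 = -1040*sqrt(5)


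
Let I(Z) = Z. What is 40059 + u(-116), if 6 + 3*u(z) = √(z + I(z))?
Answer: 40057 + 2*I*√58/3 ≈ 40057.0 + 5.0772*I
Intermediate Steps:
u(z) = -2 + √2*√z/3 (u(z) = -2 + √(z + z)/3 = -2 + √(2*z)/3 = -2 + (√2*√z)/3 = -2 + √2*√z/3)
40059 + u(-116) = 40059 + (-2 + √2*√(-116)/3) = 40059 + (-2 + √2*(2*I*√29)/3) = 40059 + (-2 + 2*I*√58/3) = 40057 + 2*I*√58/3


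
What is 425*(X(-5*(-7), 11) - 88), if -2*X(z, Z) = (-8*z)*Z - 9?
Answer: 1238025/2 ≈ 6.1901e+5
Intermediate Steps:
X(z, Z) = 9/2 + 4*Z*z (X(z, Z) = -((-8*z)*Z - 9)/2 = -(-8*Z*z - 9)/2 = -(-9 - 8*Z*z)/2 = 9/2 + 4*Z*z)
425*(X(-5*(-7), 11) - 88) = 425*((9/2 + 4*11*(-5*(-7))) - 88) = 425*((9/2 + 4*11*35) - 88) = 425*((9/2 + 1540) - 88) = 425*(3089/2 - 88) = 425*(2913/2) = 1238025/2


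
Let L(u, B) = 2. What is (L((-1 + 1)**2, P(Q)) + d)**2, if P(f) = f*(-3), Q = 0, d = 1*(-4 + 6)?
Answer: 16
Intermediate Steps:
d = 2 (d = 1*2 = 2)
P(f) = -3*f
(L((-1 + 1)**2, P(Q)) + d)**2 = (2 + 2)**2 = 4**2 = 16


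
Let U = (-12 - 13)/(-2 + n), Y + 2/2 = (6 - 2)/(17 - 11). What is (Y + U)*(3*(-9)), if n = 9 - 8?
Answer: -666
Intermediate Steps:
n = 1
Y = -⅓ (Y = -1 + (6 - 2)/(17 - 11) = -1 + 4/6 = -1 + 4*(⅙) = -1 + ⅔ = -⅓ ≈ -0.33333)
U = 25 (U = (-12 - 13)/(-2 + 1) = -25/(-1) = -25*(-1) = 25)
(Y + U)*(3*(-9)) = (-⅓ + 25)*(3*(-9)) = (74/3)*(-27) = -666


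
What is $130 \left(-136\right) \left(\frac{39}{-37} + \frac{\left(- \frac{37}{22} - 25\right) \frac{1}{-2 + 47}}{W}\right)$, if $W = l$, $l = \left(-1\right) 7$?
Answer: $\frac{439438168}{25641} \approx 17138.0$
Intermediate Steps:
$l = -7$
$W = -7$
$130 \left(-136\right) \left(\frac{39}{-37} + \frac{\left(- \frac{37}{22} - 25\right) \frac{1}{-2 + 47}}{W}\right) = 130 \left(-136\right) \left(\frac{39}{-37} + \frac{\left(- \frac{37}{22} - 25\right) \frac{1}{-2 + 47}}{-7}\right) = - 17680 \left(39 \left(- \frac{1}{37}\right) + \frac{\left(-37\right) \frac{1}{22} - 25}{45} \left(- \frac{1}{7}\right)\right) = - 17680 \left(- \frac{39}{37} + \left(- \frac{37}{22} - 25\right) \frac{1}{45} \left(- \frac{1}{7}\right)\right) = - 17680 \left(- \frac{39}{37} + \left(- \frac{587}{22}\right) \frac{1}{45} \left(- \frac{1}{7}\right)\right) = - 17680 \left(- \frac{39}{37} - - \frac{587}{6930}\right) = - 17680 \left(- \frac{39}{37} + \frac{587}{6930}\right) = \left(-17680\right) \left(- \frac{248551}{256410}\right) = \frac{439438168}{25641}$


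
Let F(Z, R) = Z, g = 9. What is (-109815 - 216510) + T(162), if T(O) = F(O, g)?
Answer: -326163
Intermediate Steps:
T(O) = O
(-109815 - 216510) + T(162) = (-109815 - 216510) + 162 = -326325 + 162 = -326163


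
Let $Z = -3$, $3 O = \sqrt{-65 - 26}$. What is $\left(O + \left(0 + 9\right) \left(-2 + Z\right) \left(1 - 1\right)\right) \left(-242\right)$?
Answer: $- \frac{242 i \sqrt{91}}{3} \approx - 769.51 i$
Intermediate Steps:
$O = \frac{i \sqrt{91}}{3}$ ($O = \frac{\sqrt{-65 - 26}}{3} = \frac{\sqrt{-91}}{3} = \frac{i \sqrt{91}}{3} \approx 3.1798 i$)
$\left(O + \left(0 + 9\right) \left(-2 + Z\right) \left(1 - 1\right)\right) \left(-242\right) = \left(\frac{i \sqrt{91}}{3} + \left(0 + 9\right) \left(-2 - 3\right) \left(1 - 1\right)\right) \left(-242\right) = \left(\frac{i \sqrt{91}}{3} + 9 \left(\left(-5\right) 0\right)\right) \left(-242\right) = \left(\frac{i \sqrt{91}}{3} + 9 \cdot 0\right) \left(-242\right) = \left(\frac{i \sqrt{91}}{3} + 0\right) \left(-242\right) = \frac{i \sqrt{91}}{3} \left(-242\right) = - \frac{242 i \sqrt{91}}{3}$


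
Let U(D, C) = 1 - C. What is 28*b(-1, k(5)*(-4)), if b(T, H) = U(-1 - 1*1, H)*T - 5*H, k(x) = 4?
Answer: 1764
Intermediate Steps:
b(T, H) = -5*H + T*(1 - H) (b(T, H) = (1 - H)*T - 5*H = T*(1 - H) - 5*H = -5*H + T*(1 - H))
28*b(-1, k(5)*(-4)) = 28*(-1 - 20*(-4) - 1*4*(-4)*(-1)) = 28*(-1 - 5*(-16) - 1*(-16)*(-1)) = 28*(-1 + 80 - 16) = 28*63 = 1764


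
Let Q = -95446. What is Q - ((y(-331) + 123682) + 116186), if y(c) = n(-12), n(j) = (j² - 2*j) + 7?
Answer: -335489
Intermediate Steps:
n(j) = 7 + j² - 2*j
y(c) = 175 (y(c) = 7 + (-12)² - 2*(-12) = 7 + 144 + 24 = 175)
Q - ((y(-331) + 123682) + 116186) = -95446 - ((175 + 123682) + 116186) = -95446 - (123857 + 116186) = -95446 - 1*240043 = -95446 - 240043 = -335489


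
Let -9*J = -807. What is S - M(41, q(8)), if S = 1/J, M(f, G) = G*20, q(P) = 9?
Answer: -48417/269 ≈ -179.99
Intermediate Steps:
J = 269/3 (J = -⅑*(-807) = 269/3 ≈ 89.667)
M(f, G) = 20*G
S = 3/269 (S = 1/(269/3) = 3/269 ≈ 0.011152)
S - M(41, q(8)) = 3/269 - 20*9 = 3/269 - 1*180 = 3/269 - 180 = -48417/269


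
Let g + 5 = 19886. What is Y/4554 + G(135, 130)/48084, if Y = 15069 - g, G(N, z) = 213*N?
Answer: -5579441/12165252 ≈ -0.45864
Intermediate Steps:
g = 19881 (g = -5 + 19886 = 19881)
Y = -4812 (Y = 15069 - 1*19881 = 15069 - 19881 = -4812)
Y/4554 + G(135, 130)/48084 = -4812/4554 + (213*135)/48084 = -4812*1/4554 + 28755*(1/48084) = -802/759 + 9585/16028 = -5579441/12165252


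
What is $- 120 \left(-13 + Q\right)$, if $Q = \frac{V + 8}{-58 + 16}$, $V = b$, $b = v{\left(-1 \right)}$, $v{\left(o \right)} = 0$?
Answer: $\frac{11080}{7} \approx 1582.9$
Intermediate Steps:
$b = 0$
$V = 0$
$Q = - \frac{4}{21}$ ($Q = \frac{0 + 8}{-58 + 16} = \frac{8}{-42} = 8 \left(- \frac{1}{42}\right) = - \frac{4}{21} \approx -0.19048$)
$- 120 \left(-13 + Q\right) = - 120 \left(-13 - \frac{4}{21}\right) = \left(-120\right) \left(- \frac{277}{21}\right) = \frac{11080}{7}$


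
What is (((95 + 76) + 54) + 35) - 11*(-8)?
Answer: 348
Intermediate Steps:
(((95 + 76) + 54) + 35) - 11*(-8) = ((171 + 54) + 35) + 88 = (225 + 35) + 88 = 260 + 88 = 348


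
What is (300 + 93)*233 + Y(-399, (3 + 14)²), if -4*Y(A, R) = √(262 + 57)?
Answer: 91569 - √319/4 ≈ 91565.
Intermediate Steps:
Y(A, R) = -√319/4 (Y(A, R) = -√(262 + 57)/4 = -√319/4)
(300 + 93)*233 + Y(-399, (3 + 14)²) = (300 + 93)*233 - √319/4 = 393*233 - √319/4 = 91569 - √319/4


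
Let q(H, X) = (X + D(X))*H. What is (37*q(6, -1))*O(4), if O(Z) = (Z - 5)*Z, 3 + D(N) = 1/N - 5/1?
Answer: 8880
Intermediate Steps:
D(N) = -8 + 1/N (D(N) = -3 + (1/N - 5/1) = -3 + (1/N - 5*1) = -3 + (1/N - 5) = -3 + (-5 + 1/N) = -8 + 1/N)
O(Z) = Z*(-5 + Z) (O(Z) = (-5 + Z)*Z = Z*(-5 + Z))
q(H, X) = H*(-8 + X + 1/X) (q(H, X) = (X + (-8 + 1/X))*H = (-8 + X + 1/X)*H = H*(-8 + X + 1/X))
(37*q(6, -1))*O(4) = (37*(6*(1 - (-8 - 1))/(-1)))*(4*(-5 + 4)) = (37*(6*(-1)*(1 - 1*(-9))))*(4*(-1)) = (37*(6*(-1)*(1 + 9)))*(-4) = (37*(6*(-1)*10))*(-4) = (37*(-60))*(-4) = -2220*(-4) = 8880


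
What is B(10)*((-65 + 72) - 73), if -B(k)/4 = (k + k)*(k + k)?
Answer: 105600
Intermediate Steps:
B(k) = -16*k**2 (B(k) = -4*(k + k)*(k + k) = -4*2*k*2*k = -16*k**2)
B(10)*((-65 + 72) - 73) = (-16*10**2)*((-65 + 72) - 73) = (-16*100)*(7 - 73) = -1600*(-66) = 105600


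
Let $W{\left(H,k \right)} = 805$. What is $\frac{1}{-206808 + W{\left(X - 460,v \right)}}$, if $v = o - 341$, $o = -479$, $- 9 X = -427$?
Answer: $- \frac{1}{206003} \approx -4.8543 \cdot 10^{-6}$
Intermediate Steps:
$X = \frac{427}{9}$ ($X = \left(- \frac{1}{9}\right) \left(-427\right) = \frac{427}{9} \approx 47.444$)
$v = -820$ ($v = -479 - 341 = -820$)
$\frac{1}{-206808 + W{\left(X - 460,v \right)}} = \frac{1}{-206808 + 805} = \frac{1}{-206003} = - \frac{1}{206003}$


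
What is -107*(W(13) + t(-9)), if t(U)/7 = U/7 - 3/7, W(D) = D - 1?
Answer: 0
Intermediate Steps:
W(D) = -1 + D
t(U) = -3 + U (t(U) = 7*(U/7 - 3/7) = 7*(-3/7 + U/7) = -3 + U)
-107*(W(13) + t(-9)) = -107*((-1 + 13) + (-3 - 9)) = -107*(12 - 12) = -107*0 = 0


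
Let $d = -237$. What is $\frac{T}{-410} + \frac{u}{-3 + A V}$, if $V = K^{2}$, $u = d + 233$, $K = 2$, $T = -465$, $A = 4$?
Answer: $\frac{881}{1066} \approx 0.82645$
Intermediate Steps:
$u = -4$ ($u = -237 + 233 = -4$)
$V = 4$ ($V = 2^{2} = 4$)
$\frac{T}{-410} + \frac{u}{-3 + A V} = - \frac{465}{-410} - \frac{4}{-3 + 4 \cdot 4} = \left(-465\right) \left(- \frac{1}{410}\right) - \frac{4}{-3 + 16} = \frac{93}{82} - \frac{4}{13} = \frac{881}{1066}$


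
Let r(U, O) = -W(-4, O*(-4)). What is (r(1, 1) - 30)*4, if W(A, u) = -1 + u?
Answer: -100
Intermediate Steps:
r(U, O) = 1 + 4*O (r(U, O) = -(-1 + O*(-4)) = -(-1 - 4*O) = 1 + 4*O)
(r(1, 1) - 30)*4 = ((1 + 4*1) - 30)*4 = ((1 + 4) - 30)*4 = (5 - 30)*4 = -25*4 = -100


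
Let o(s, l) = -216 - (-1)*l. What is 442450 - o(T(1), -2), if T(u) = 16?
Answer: 442668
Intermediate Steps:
o(s, l) = -216 + l
442450 - o(T(1), -2) = 442450 - (-216 - 2) = 442450 - 1*(-218) = 442450 + 218 = 442668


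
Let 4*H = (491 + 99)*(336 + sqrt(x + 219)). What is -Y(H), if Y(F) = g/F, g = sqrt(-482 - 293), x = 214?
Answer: -672*I*sqrt(31)/6635317 + 2*I*sqrt(13423)/6635317 ≈ -0.00052896*I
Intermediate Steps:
g = 5*I*sqrt(31) (g = sqrt(-775) = 5*I*sqrt(31) ≈ 27.839*I)
H = 49560 + 295*sqrt(433)/2 (H = ((491 + 99)*(336 + sqrt(214 + 219)))/4 = (590*(336 + sqrt(433)))/4 = (198240 + 590*sqrt(433))/4 = 49560 + 295*sqrt(433)/2 ≈ 52629.)
Y(F) = 5*I*sqrt(31)/F (Y(F) = (5*I*sqrt(31))/F = 5*I*sqrt(31)/F)
-Y(H) = -5*I*sqrt(31)/(49560 + 295*sqrt(433)/2)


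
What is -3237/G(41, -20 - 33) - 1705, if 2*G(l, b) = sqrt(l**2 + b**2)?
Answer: -1705 - 3237*sqrt(4490)/2245 ≈ -1801.6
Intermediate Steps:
G(l, b) = sqrt(b**2 + l**2)/2 (G(l, b) = sqrt(l**2 + b**2)/2 = sqrt(b**2 + l**2)/2)
-3237/G(41, -20 - 33) - 1705 = -3237*2/sqrt((-20 - 33)**2 + 41**2) - 1705 = -3237*2/sqrt((-53)**2 + 1681) - 1705 = -3237*2/sqrt(2809 + 1681) - 1705 = -3237*sqrt(4490)/2245 - 1705 = -1705 - 3237*sqrt(4490)/2245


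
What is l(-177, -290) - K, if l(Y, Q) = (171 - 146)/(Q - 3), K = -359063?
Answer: 105205434/293 ≈ 3.5906e+5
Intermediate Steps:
l(Y, Q) = 25/(-3 + Q)
l(-177, -290) - K = 25/(-3 - 290) - 1*(-359063) = 25/(-293) + 359063 = 25*(-1/293) + 359063 = -25/293 + 359063 = 105205434/293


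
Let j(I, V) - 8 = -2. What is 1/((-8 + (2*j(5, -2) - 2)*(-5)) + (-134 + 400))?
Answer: 1/208 ≈ 0.0048077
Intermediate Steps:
j(I, V) = 6 (j(I, V) = 8 - 2 = 6)
1/((-8 + (2*j(5, -2) - 2)*(-5)) + (-134 + 400)) = 1/((-8 + (2*6 - 2)*(-5)) + (-134 + 400)) = 1/((-8 + (12 - 2)*(-5)) + 266) = 1/((-8 + 10*(-5)) + 266) = 1/((-8 - 50) + 266) = 1/(-58 + 266) = 1/208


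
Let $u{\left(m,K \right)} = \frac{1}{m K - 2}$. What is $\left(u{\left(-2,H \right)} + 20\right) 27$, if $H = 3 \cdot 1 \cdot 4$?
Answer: $\frac{14013}{26} \approx 538.96$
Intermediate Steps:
$H = 12$ ($H = 3 \cdot 4 = 12$)
$u{\left(m,K \right)} = \frac{1}{-2 + K m}$ ($u{\left(m,K \right)} = \frac{1}{K m - 2} = \frac{1}{-2 + K m}$)
$\left(u{\left(-2,H \right)} + 20\right) 27 = \left(\frac{1}{-2 + 12 \left(-2\right)} + 20\right) 27 = \left(\frac{1}{-2 - 24} + 20\right) 27 = \left(\frac{1}{-26} + 20\right) 27 = \left(- \frac{1}{26} + 20\right) 27 = \frac{519}{26} \cdot 27 = \frac{14013}{26}$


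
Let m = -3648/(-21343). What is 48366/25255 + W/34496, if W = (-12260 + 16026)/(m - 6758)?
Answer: 2455510745944717/1282190940176960 ≈ 1.9151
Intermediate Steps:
m = 3648/21343 (m = -3648*(-1/21343) = 3648/21343 ≈ 0.17092)
W = -40188869/72116173 (W = (-12260 + 16026)/(3648/21343 - 6758) = 3766/(-144232346/21343) = 3766*(-21343/144232346) = -40188869/72116173 ≈ -0.55728)
48366/25255 + W/34496 = 48366/25255 - 40188869/72116173/34496 = 48366*(1/25255) - 40188869/72116173*1/34496 = 48366/25255 - 820181/50769785792 = 2455510745944717/1282190940176960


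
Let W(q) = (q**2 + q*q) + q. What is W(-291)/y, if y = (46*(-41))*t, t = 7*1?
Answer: -24153/1886 ≈ -12.806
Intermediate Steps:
t = 7
W(q) = q + 2*q**2 (W(q) = (q**2 + q**2) + q = 2*q**2 + q = q + 2*q**2)
y = -13202 (y = (46*(-41))*7 = -1886*7 = -13202)
W(-291)/y = -291*(1 + 2*(-291))/(-13202) = -291*(1 - 582)*(-1/13202) = -291*(-581)*(-1/13202) = 169071*(-1/13202) = -24153/1886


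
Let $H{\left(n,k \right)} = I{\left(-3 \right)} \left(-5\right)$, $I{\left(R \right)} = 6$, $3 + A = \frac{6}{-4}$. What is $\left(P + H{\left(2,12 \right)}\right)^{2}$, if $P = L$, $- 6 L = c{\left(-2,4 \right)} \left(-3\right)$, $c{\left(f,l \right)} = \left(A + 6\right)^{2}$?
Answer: $\frac{53361}{64} \approx 833.77$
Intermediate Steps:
$A = - \frac{9}{2}$ ($A = -3 + \frac{6}{-4} = -3 + 6 \left(- \frac{1}{4}\right) = -3 - \frac{3}{2} = - \frac{9}{2} \approx -4.5$)
$c{\left(f,l \right)} = \frac{9}{4}$ ($c{\left(f,l \right)} = \left(- \frac{9}{2} + 6\right)^{2} = \left(\frac{3}{2}\right)^{2} = \frac{9}{4}$)
$H{\left(n,k \right)} = -30$ ($H{\left(n,k \right)} = 6 \left(-5\right) = -30$)
$L = \frac{9}{8}$ ($L = - \frac{\frac{9}{4} \left(-3\right)}{6} = \left(- \frac{1}{6}\right) \left(- \frac{27}{4}\right) = \frac{9}{8} \approx 1.125$)
$P = \frac{9}{8} \approx 1.125$
$\left(P + H{\left(2,12 \right)}\right)^{2} = \left(\frac{9}{8} - 30\right)^{2} = \left(- \frac{231}{8}\right)^{2} = \frac{53361}{64}$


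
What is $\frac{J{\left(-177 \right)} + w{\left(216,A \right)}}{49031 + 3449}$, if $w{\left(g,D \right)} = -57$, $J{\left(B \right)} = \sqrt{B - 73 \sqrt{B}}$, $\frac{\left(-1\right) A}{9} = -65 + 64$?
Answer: $- \frac{57}{52480} + \frac{\sqrt{-177 - 73 i \sqrt{177}}}{52480} \approx -0.00070261 - 0.00045973 i$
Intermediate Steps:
$A = 9$ ($A = - 9 \left(-65 + 64\right) = \left(-9\right) \left(-1\right) = 9$)
$\frac{J{\left(-177 \right)} + w{\left(216,A \right)}}{49031 + 3449} = \frac{\sqrt{-177 - 73 \sqrt{-177}} - 57}{49031 + 3449} = \frac{\sqrt{-177 - 73 i \sqrt{177}} - 57}{52480} = \left(\sqrt{-177 - 73 i \sqrt{177}} - 57\right) \frac{1}{52480} = \left(-57 + \sqrt{-177 - 73 i \sqrt{177}}\right) \frac{1}{52480} = - \frac{57}{52480} + \frac{\sqrt{-177 - 73 i \sqrt{177}}}{52480}$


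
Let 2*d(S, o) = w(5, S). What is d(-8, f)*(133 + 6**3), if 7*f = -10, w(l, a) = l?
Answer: 1745/2 ≈ 872.50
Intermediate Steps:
f = -10/7 (f = (1/7)*(-10) = -10/7 ≈ -1.4286)
d(S, o) = 5/2 (d(S, o) = (1/2)*5 = 5/2)
d(-8, f)*(133 + 6**3) = 5*(133 + 6**3)/2 = 5*(133 + 216)/2 = (5/2)*349 = 1745/2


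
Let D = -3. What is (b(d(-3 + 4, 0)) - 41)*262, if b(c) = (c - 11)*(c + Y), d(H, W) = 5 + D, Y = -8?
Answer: 3406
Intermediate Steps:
d(H, W) = 2 (d(H, W) = 5 - 3 = 2)
b(c) = (-11 + c)*(-8 + c) (b(c) = (c - 11)*(c - 8) = (-11 + c)*(-8 + c))
(b(d(-3 + 4, 0)) - 41)*262 = ((88 + 2² - 19*2) - 41)*262 = ((88 + 4 - 38) - 41)*262 = (54 - 41)*262 = 13*262 = 3406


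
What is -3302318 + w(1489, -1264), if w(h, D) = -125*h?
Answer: -3488443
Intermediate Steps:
-3302318 + w(1489, -1264) = -3302318 - 125*1489 = -3302318 - 186125 = -3488443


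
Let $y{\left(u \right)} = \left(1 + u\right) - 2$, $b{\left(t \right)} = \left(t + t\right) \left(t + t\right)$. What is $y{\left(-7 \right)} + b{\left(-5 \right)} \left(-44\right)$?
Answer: $-4408$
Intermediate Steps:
$b{\left(t \right)} = 4 t^{2}$ ($b{\left(t \right)} = 2 t 2 t = 4 t^{2}$)
$y{\left(u \right)} = -1 + u$
$y{\left(-7 \right)} + b{\left(-5 \right)} \left(-44\right) = \left(-1 - 7\right) + 4 \left(-5\right)^{2} \left(-44\right) = -8 + 4 \cdot 25 \left(-44\right) = -8 + 100 \left(-44\right) = -8 - 4400 = -4408$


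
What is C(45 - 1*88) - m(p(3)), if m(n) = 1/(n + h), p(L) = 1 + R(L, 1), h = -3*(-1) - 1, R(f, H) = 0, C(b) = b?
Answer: -130/3 ≈ -43.333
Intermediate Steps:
h = 2 (h = 3 - 1 = 2)
p(L) = 1 (p(L) = 1 + 0 = 1)
m(n) = 1/(2 + n) (m(n) = 1/(n + 2) = 1/(2 + n))
C(45 - 1*88) - m(p(3)) = (45 - 1*88) - 1/(2 + 1) = (45 - 88) - 1/3 = -43 - 1*⅓ = -43 - ⅓ = -130/3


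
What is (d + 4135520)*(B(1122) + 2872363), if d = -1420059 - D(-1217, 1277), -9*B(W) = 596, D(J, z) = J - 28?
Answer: 70228673009726/9 ≈ 7.8032e+12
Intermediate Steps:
D(J, z) = -28 + J
B(W) = -596/9 (B(W) = -⅑*596 = -596/9)
d = -1418814 (d = -1420059 - (-28 - 1217) = -1420059 - 1*(-1245) = -1420059 + 1245 = -1418814)
(d + 4135520)*(B(1122) + 2872363) = (-1418814 + 4135520)*(-596/9 + 2872363) = 2716706*(25850671/9) = 70228673009726/9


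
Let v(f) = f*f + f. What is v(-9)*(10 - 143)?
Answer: -9576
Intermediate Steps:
v(f) = f + f² (v(f) = f² + f = f + f²)
v(-9)*(10 - 143) = (-9*(1 - 9))*(10 - 143) = -9*(-8)*(-133) = 72*(-133) = -9576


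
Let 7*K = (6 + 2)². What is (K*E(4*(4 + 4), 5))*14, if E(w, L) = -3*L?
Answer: -1920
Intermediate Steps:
K = 64/7 (K = (6 + 2)²/7 = (⅐)*8² = (⅐)*64 = 64/7 ≈ 9.1429)
(K*E(4*(4 + 4), 5))*14 = (64*(-3*5)/7)*14 = ((64/7)*(-15))*14 = -960/7*14 = -1920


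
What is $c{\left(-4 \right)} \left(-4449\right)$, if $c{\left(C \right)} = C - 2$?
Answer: $26694$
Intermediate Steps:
$c{\left(C \right)} = -2 + C$
$c{\left(-4 \right)} \left(-4449\right) = \left(-2 - 4\right) \left(-4449\right) = \left(-6\right) \left(-4449\right) = 26694$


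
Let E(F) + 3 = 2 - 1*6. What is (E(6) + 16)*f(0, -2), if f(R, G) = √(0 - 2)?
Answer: 9*I*√2 ≈ 12.728*I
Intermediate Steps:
E(F) = -7 (E(F) = -3 + (2 - 1*6) = -3 + (2 - 6) = -3 - 4 = -7)
f(R, G) = I*√2 (f(R, G) = √(-2) = I*√2)
(E(6) + 16)*f(0, -2) = (-7 + 16)*(I*√2) = 9*(I*√2) = 9*I*√2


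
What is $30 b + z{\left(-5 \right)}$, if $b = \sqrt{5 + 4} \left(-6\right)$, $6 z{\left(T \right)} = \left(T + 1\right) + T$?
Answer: $- \frac{1083}{2} \approx -541.5$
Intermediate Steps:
$z{\left(T \right)} = \frac{1}{6} + \frac{T}{3}$ ($z{\left(T \right)} = \frac{\left(T + 1\right) + T}{6} = \frac{\left(1 + T\right) + T}{6} = \frac{1 + 2 T}{6} = \frac{1}{6} + \frac{T}{3}$)
$b = -18$ ($b = \sqrt{9} \left(-6\right) = 3 \left(-6\right) = -18$)
$30 b + z{\left(-5 \right)} = 30 \left(-18\right) + \left(\frac{1}{6} + \frac{1}{3} \left(-5\right)\right) = -540 + \left(\frac{1}{6} - \frac{5}{3}\right) = -540 - \frac{3}{2} = - \frac{1083}{2}$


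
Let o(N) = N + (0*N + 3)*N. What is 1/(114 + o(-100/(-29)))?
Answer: 29/3706 ≈ 0.0078252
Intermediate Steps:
o(N) = 4*N (o(N) = N + (0 + 3)*N = N + 3*N = 4*N)
1/(114 + o(-100/(-29))) = 1/(114 + 4*(-100/(-29))) = 1/(114 + 4*(-100*(-1/29))) = 1/(114 + 4*(100/29)) = 1/(114 + 400/29) = 1/(3706/29) = 29/3706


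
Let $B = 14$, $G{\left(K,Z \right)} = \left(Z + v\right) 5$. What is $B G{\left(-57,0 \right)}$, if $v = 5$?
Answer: $350$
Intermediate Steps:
$G{\left(K,Z \right)} = 25 + 5 Z$ ($G{\left(K,Z \right)} = \left(Z + 5\right) 5 = \left(5 + Z\right) 5 = 25 + 5 Z$)
$B G{\left(-57,0 \right)} = 14 \left(25 + 5 \cdot 0\right) = 14 \left(25 + 0\right) = 14 \cdot 25 = 350$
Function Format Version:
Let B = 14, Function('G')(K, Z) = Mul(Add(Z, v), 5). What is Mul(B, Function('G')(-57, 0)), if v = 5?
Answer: 350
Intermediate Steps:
Function('G')(K, Z) = Add(25, Mul(5, Z)) (Function('G')(K, Z) = Mul(Add(Z, 5), 5) = Mul(Add(5, Z), 5) = Add(25, Mul(5, Z)))
Mul(B, Function('G')(-57, 0)) = Mul(14, Add(25, Mul(5, 0))) = Mul(14, Add(25, 0)) = Mul(14, 25) = 350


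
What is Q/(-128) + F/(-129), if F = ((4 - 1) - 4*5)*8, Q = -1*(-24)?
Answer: 1789/2064 ≈ 0.86676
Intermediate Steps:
Q = 24
F = -136 (F = (3 - 20)*8 = -17*8 = -136)
Q/(-128) + F/(-129) = 24/(-128) - 136/(-129) = 24*(-1/128) - 136*(-1/129) = -3/16 + 136/129 = 1789/2064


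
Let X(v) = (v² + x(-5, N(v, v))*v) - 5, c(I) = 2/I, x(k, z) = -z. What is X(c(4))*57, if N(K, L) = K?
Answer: -285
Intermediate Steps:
X(v) = -5 (X(v) = (v² + (-v)*v) - 5 = (v² - v²) - 5 = 0 - 5 = -5)
X(c(4))*57 = -5*57 = -285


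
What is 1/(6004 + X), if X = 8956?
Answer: 1/14960 ≈ 6.6845e-5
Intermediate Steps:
1/(6004 + X) = 1/(6004 + 8956) = 1/14960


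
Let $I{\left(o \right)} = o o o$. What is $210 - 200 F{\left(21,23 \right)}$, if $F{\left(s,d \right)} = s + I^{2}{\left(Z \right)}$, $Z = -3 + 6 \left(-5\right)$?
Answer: $-258293597790$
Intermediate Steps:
$Z = -33$ ($Z = -3 - 30 = -33$)
$I{\left(o \right)} = o^{3}$ ($I{\left(o \right)} = o^{2} o = o^{3}$)
$F{\left(s,d \right)} = 1291467969 + s$ ($F{\left(s,d \right)} = s + \left(\left(-33\right)^{3}\right)^{2} = s + \left(-35937\right)^{2} = s + 1291467969 = 1291467969 + s$)
$210 - 200 F{\left(21,23 \right)} = 210 - 200 \left(1291467969 + 21\right) = 210 - 258293598000 = -258293597790$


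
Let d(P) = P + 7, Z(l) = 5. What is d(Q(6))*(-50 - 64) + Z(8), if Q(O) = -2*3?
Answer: -109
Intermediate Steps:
Q(O) = -6
d(P) = 7 + P
d(Q(6))*(-50 - 64) + Z(8) = (7 - 6)*(-50 - 64) + 5 = 1*(-114) + 5 = -114 + 5 = -109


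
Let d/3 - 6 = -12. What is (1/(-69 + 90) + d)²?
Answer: 142129/441 ≈ 322.29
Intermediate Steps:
d = -18 (d = 18 + 3*(-12) = 18 - 36 = -18)
(1/(-69 + 90) + d)² = (1/(-69 + 90) - 18)² = (1/21 - 18)² = (-377/21)² = 142129/441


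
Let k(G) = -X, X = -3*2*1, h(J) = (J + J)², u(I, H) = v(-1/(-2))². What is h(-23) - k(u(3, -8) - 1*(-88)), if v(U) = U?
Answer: 2110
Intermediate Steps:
u(I, H) = ¼ (u(I, H) = (-1/(-2))² = (-1*(-½))² = (½)² = ¼)
h(J) = 4*J² (h(J) = (2*J)² = 4*J²)
X = -6 (X = -6*1 = -6)
k(G) = 6 (k(G) = -1*(-6) = 6)
h(-23) - k(u(3, -8) - 1*(-88)) = 4*(-23)² - 1*6 = 4*529 - 6 = 2116 - 6 = 2110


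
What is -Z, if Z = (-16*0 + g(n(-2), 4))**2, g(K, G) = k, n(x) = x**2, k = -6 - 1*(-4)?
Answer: -4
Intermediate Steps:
k = -2 (k = -6 + 4 = -2)
g(K, G) = -2
Z = 4 (Z = (-16*0 - 2)**2 = (0 - 2)**2 = (-2)**2 = 4)
-Z = -1*4 = -4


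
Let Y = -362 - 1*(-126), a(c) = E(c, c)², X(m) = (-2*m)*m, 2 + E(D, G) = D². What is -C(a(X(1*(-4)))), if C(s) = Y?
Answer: 236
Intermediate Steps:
E(D, G) = -2 + D²
X(m) = -2*m²
a(c) = (-2 + c²)²
Y = -236 (Y = -362 + 126 = -236)
C(s) = -236
-C(a(X(1*(-4)))) = -1*(-236) = 236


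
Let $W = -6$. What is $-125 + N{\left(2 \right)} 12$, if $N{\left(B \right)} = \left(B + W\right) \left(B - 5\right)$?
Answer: $19$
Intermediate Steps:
$N{\left(B \right)} = \left(-6 + B\right) \left(-5 + B\right)$ ($N{\left(B \right)} = \left(B - 6\right) \left(B - 5\right) = \left(-6 + B\right) \left(-5 + B\right)$)
$-125 + N{\left(2 \right)} 12 = -125 + \left(30 + 2^{2} - 22\right) 12 = -125 + \left(30 + 4 - 22\right) 12 = -125 + 12 \cdot 12 = -125 + 144 = 19$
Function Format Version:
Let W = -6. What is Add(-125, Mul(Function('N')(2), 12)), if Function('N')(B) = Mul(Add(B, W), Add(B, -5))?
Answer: 19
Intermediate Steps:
Function('N')(B) = Mul(Add(-6, B), Add(-5, B)) (Function('N')(B) = Mul(Add(B, -6), Add(B, -5)) = Mul(Add(-6, B), Add(-5, B)))
Add(-125, Mul(Function('N')(2), 12)) = Add(-125, Mul(Add(30, Pow(2, 2), Mul(-11, 2)), 12)) = Add(-125, Mul(Add(30, 4, -22), 12)) = Add(-125, Mul(12, 12)) = Add(-125, 144) = 19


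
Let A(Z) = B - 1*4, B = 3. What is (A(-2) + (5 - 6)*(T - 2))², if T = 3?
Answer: 4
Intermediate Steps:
A(Z) = -1 (A(Z) = 3 - 1*4 = 3 - 4 = -1)
(A(-2) + (5 - 6)*(T - 2))² = (-1 + (5 - 6)*(3 - 2))² = (-1 - 1*1)² = (-1 - 1)² = (-2)² = 4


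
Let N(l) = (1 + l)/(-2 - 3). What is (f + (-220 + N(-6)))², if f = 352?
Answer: 17689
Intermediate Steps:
N(l) = -⅕ - l/5 (N(l) = (1 + l)/(-5) = (1 + l)*(-⅕) = -⅕ - l/5)
(f + (-220 + N(-6)))² = (352 + (-220 + (-⅕ - ⅕*(-6))))² = (352 + (-220 + (-⅕ + 6/5)))² = (352 + (-220 + 1))² = (352 - 219)² = 133² = 17689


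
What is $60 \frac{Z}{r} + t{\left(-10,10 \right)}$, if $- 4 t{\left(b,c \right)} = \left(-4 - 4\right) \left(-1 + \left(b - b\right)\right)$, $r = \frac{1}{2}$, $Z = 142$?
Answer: $17038$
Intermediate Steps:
$r = \frac{1}{2} \approx 0.5$
$t{\left(b,c \right)} = -2$ ($t{\left(b,c \right)} = - \frac{\left(-4 - 4\right) \left(-1 + \left(b - b\right)\right)}{4} = - \frac{\left(-8\right) \left(-1 + 0\right)}{4} = - \frac{\left(-8\right) \left(-1\right)}{4} = \left(- \frac{1}{4}\right) 8 = -2$)
$60 \frac{Z}{r} + t{\left(-10,10 \right)} = 60 \cdot 142 \frac{1}{\frac{1}{2}} - 2 = 60 \cdot 142 \cdot 2 - 2 = 60 \cdot 284 - 2 = 17040 - 2 = 17038$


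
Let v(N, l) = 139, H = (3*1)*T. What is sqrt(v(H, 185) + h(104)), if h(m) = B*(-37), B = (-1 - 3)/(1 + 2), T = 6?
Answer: sqrt(1695)/3 ≈ 13.723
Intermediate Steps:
H = 18 (H = (3*1)*6 = 3*6 = 18)
B = -4/3 ≈ -1.3333
h(m) = 148/3 (h(m) = -4/3*(-37) = 148/3)
sqrt(v(H, 185) + h(104)) = sqrt(139 + 148/3) = sqrt(565/3) = sqrt(1695)/3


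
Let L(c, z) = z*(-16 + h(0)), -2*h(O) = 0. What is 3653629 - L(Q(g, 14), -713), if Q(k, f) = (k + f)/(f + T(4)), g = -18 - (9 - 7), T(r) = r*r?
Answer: 3642221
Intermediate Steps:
h(O) = 0 (h(O) = -½*0 = 0)
T(r) = r²
g = -20 (g = -18 - 1*2 = -18 - 2 = -20)
Q(k, f) = (f + k)/(16 + f) (Q(k, f) = (k + f)/(f + 4²) = (f + k)/(f + 16) = (f + k)/(16 + f))
L(c, z) = -16*z (L(c, z) = z*(-16 + 0) = z*(-16) = -16*z)
3653629 - L(Q(g, 14), -713) = 3653629 - (-16)*(-713) = 3653629 - 1*11408 = 3653629 - 11408 = 3642221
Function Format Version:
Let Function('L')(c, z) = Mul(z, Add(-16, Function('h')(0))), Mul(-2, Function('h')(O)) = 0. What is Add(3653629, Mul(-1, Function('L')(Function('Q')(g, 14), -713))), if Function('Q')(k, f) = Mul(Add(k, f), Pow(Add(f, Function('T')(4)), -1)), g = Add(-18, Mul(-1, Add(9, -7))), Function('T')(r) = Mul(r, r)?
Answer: 3642221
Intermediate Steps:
Function('h')(O) = 0 (Function('h')(O) = Mul(Rational(-1, 2), 0) = 0)
Function('T')(r) = Pow(r, 2)
g = -20 (g = Add(-18, Mul(-1, 2)) = Add(-18, -2) = -20)
Function('Q')(k, f) = Mul(Pow(Add(16, f), -1), Add(f, k)) (Function('Q')(k, f) = Mul(Add(k, f), Pow(Add(f, Pow(4, 2)), -1)) = Mul(Add(f, k), Pow(Add(f, 16), -1)) = Mul(Add(f, k), Pow(Add(16, f), -1)) = Mul(Pow(Add(16, f), -1), Add(f, k)))
Function('L')(c, z) = Mul(-16, z) (Function('L')(c, z) = Mul(z, Add(-16, 0)) = Mul(z, -16) = Mul(-16, z))
Add(3653629, Mul(-1, Function('L')(Function('Q')(g, 14), -713))) = Add(3653629, Mul(-1, Mul(-16, -713))) = Add(3653629, Mul(-1, 11408)) = Add(3653629, -11408) = 3642221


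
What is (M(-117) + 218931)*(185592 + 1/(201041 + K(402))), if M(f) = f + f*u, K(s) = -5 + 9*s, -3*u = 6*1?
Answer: 1386652155829852/34109 ≈ 4.0654e+10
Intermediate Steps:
u = -2 ≈ -2.0000
M(f) = -f (M(f) = f + f*(-2) = f - 2*f = -f)
(M(-117) + 218931)*(185592 + 1/(201041 + K(402))) = (-1*(-117) + 218931)*(185592 + 1/(201041 + (-5 + 9*402))) = (117 + 218931)*(185592 + 1/(201041 + (-5 + 3618))) = 219048*(185592 + 1/(201041 + 3613)) = 219048*(185592 + 1/204654) = 219048*(37982145169/204654) = 1386652155829852/34109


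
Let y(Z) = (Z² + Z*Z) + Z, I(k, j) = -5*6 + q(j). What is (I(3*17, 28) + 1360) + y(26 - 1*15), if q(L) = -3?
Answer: 1580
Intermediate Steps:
I(k, j) = -33 (I(k, j) = -5*6 - 3 = -30 - 3 = -33)
y(Z) = Z + 2*Z² (y(Z) = (Z² + Z²) + Z = 2*Z² + Z = Z + 2*Z²)
(I(3*17, 28) + 1360) + y(26 - 1*15) = (-33 + 1360) + (26 - 1*15)*(1 + 2*(26 - 1*15)) = 1327 + (26 - 15)*(1 + 2*(26 - 15)) = 1327 + 11*(1 + 2*11) = 1327 + 11*(1 + 22) = 1327 + 11*23 = 1327 + 253 = 1580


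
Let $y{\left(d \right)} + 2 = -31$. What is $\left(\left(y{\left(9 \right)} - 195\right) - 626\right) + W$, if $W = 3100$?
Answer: $2246$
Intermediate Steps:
$y{\left(d \right)} = -33$ ($y{\left(d \right)} = -2 - 31 = -33$)
$\left(\left(y{\left(9 \right)} - 195\right) - 626\right) + W = \left(\left(-33 - 195\right) - 626\right) + 3100 = \left(-228 - 626\right) + 3100 = -854 + 3100 = 2246$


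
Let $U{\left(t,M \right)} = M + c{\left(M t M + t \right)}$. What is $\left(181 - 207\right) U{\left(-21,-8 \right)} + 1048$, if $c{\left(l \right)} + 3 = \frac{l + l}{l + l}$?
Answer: $1308$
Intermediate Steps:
$c{\left(l \right)} = -2$ ($c{\left(l \right)} = -3 + \frac{l + l}{l + l} = -3 + \frac{2 l}{2 l} = -3 + 2 l \frac{1}{2 l} = -3 + 1 = -2$)
$U{\left(t,M \right)} = -2 + M$ ($U{\left(t,M \right)} = M - 2 = -2 + M$)
$\left(181 - 207\right) U{\left(-21,-8 \right)} + 1048 = \left(181 - 207\right) \left(-2 - 8\right) + 1048 = \left(-26\right) \left(-10\right) + 1048 = 260 + 1048 = 1308$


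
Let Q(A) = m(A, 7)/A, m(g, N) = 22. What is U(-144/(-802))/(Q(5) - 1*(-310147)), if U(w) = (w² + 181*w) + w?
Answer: 8766480/83121092119 ≈ 0.00010547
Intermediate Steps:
Q(A) = 22/A
U(w) = w² + 182*w
U(-144/(-802))/(Q(5) - 1*(-310147)) = ((-144/(-802))*(182 - 144/(-802)))/(22/5 - 1*(-310147)) = ((-144*(-1/802))*(182 - 144*(-1/802)))/(22*(⅕) + 310147) = (72*(182 + 72/401)/401)/(22/5 + 310147) = ((72/401)*(73054/401))/(1550757/5) = (5259888/160801)*(5/1550757) = 8766480/83121092119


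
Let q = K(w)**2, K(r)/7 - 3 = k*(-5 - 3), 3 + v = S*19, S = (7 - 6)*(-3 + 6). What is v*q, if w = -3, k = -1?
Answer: 320166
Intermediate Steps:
S = 3 (S = 1*3 = 3)
v = 54 (v = -3 + 3*19 = -3 + 57 = 54)
K(r) = 77 (K(r) = 21 + 7*(-(-5 - 3)) = 21 + 7*(-1*(-8)) = 21 + 7*8 = 21 + 56 = 77)
q = 5929 (q = 77**2 = 5929)
v*q = 54*5929 = 320166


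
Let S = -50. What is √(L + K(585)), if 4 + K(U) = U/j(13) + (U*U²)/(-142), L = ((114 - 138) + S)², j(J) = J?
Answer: 3*I*√3146376218/142 ≈ 1185.1*I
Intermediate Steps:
L = 5476 (L = ((114 - 138) - 50)² = (-24 - 50)² = (-74)² = 5476)
K(U) = -4 - U³/142 + U/13 (K(U) = -4 + (U/13 + (U*U²)/(-142)) = -4 + (U*(1/13) + U³*(-1/142)) = -4 + (U/13 - U³/142) = -4 + (-U³/142 + U/13) = -4 - U³/142 + U/13)
√(L + K(585)) = √(5476 + (-4 - 1/142*585³ + (1/13)*585)) = √(5476 + (-4 - 1/142*200201625 + 45)) = √(5476 + (-4 - 200201625/142 + 45)) = √(5476 - 200195803/142) = √(-199418211/142) = 3*I*√3146376218/142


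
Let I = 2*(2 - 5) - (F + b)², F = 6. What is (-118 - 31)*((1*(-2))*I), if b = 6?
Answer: -44700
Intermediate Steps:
I = -150 (I = 2*(2 - 5) - (6 + 6)² = 2*(-3) - 1*12² = -6 - 1*144 = -6 - 144 = -150)
(-118 - 31)*((1*(-2))*I) = (-118 - 31)*((1*(-2))*(-150)) = -(-298)*(-150) = -149*300 = -44700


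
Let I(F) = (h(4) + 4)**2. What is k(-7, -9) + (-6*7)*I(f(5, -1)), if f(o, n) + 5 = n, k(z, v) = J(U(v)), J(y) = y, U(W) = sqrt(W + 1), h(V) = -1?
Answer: -378 + 2*I*sqrt(2) ≈ -378.0 + 2.8284*I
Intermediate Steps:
U(W) = sqrt(1 + W)
k(z, v) = sqrt(1 + v)
f(o, n) = -5 + n
I(F) = 9 (I(F) = (-1 + 4)**2 = 3**2 = 9)
k(-7, -9) + (-6*7)*I(f(5, -1)) = sqrt(1 - 9) - 6*7*9 = sqrt(-8) - 42*9 = 2*I*sqrt(2) - 378 = -378 + 2*I*sqrt(2)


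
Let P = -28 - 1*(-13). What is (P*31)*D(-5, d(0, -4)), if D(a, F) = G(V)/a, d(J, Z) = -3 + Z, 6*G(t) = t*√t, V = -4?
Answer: -124*I ≈ -124.0*I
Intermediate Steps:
G(t) = t^(3/2)/6 (G(t) = (t*√t)/6 = t^(3/2)/6)
P = -15 (P = -28 + 13 = -15)
D(a, F) = -4*I/(3*a) (D(a, F) = ((-4)^(3/2)/6)/a = ((-8*I)/6)/a = (-4*I/3)/a = -4*I/(3*a))
(P*31)*D(-5, d(0, -4)) = (-15*31)*(-4/3*I/(-5)) = -(-620)*I*(-1)/5 = -124*I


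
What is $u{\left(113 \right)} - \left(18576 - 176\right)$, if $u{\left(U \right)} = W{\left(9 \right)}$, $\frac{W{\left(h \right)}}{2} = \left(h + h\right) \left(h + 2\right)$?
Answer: $-18004$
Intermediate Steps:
$W{\left(h \right)} = 4 h \left(2 + h\right)$ ($W{\left(h \right)} = 2 \left(h + h\right) \left(h + 2\right) = 2 \cdot 2 h \left(2 + h\right) = 4 h \left(2 + h\right)$)
$u{\left(U \right)} = 396$ ($u{\left(U \right)} = 4 \cdot 9 \left(2 + 9\right) = 4 \cdot 9 \cdot 11 = 396$)
$u{\left(113 \right)} - \left(18576 - 176\right) = 396 - \left(18576 - 176\right) = 396 - 18400 = -18004$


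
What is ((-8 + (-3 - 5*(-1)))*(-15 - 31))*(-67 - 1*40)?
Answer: -29532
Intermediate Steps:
((-8 + (-3 - 5*(-1)))*(-15 - 31))*(-67 - 1*40) = ((-8 + (-3 + 5))*(-46))*(-67 - 40) = ((-8 + 2)*(-46))*(-107) = -6*(-46)*(-107) = 276*(-107) = -29532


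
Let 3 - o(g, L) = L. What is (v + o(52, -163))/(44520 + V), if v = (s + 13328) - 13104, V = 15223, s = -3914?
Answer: -3524/59743 ≈ -0.058986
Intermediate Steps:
o(g, L) = 3 - L
v = -3690 (v = (-3914 + 13328) - 13104 = 9414 - 13104 = -3690)
(v + o(52, -163))/(44520 + V) = (-3690 + (3 - 1*(-163)))/(44520 + 15223) = (-3690 + (3 + 163))/59743 = (-3690 + 166)*(1/59743) = -3524*1/59743 = -3524/59743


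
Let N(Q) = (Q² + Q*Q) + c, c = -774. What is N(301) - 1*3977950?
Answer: -3797522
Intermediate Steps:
N(Q) = -774 + 2*Q² (N(Q) = (Q² + Q*Q) - 774 = (Q² + Q²) - 774 = 2*Q² - 774 = -774 + 2*Q²)
N(301) - 1*3977950 = (-774 + 2*301²) - 1*3977950 = (-774 + 2*90601) - 3977950 = (-774 + 181202) - 3977950 = 180428 - 3977950 = -3797522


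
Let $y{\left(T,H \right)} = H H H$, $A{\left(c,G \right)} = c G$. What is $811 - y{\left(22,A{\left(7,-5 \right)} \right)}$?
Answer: $43686$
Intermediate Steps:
$A{\left(c,G \right)} = G c$
$y{\left(T,H \right)} = H^{3}$ ($y{\left(T,H \right)} = H H^{2} = H^{3}$)
$811 - y{\left(22,A{\left(7,-5 \right)} \right)} = 811 - \left(\left(-5\right) 7\right)^{3} = 811 - \left(-35\right)^{3} = 811 - -42875 = 811 + 42875 = 43686$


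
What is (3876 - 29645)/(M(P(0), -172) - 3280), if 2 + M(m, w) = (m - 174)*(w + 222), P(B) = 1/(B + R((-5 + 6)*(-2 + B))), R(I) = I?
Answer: 25769/12007 ≈ 2.1462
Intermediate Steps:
P(B) = 1/(-2 + 2*B) (P(B) = 1/(B + (-5 + 6)*(-2 + B)) = 1/(B + 1*(-2 + B)) = 1/(B + (-2 + B)) = 1/(-2 + 2*B))
M(m, w) = -2 + (-174 + m)*(222 + w) (M(m, w) = -2 + (m - 174)*(w + 222) = -2 + (-174 + m)*(222 + w))
(3876 - 29645)/(M(P(0), -172) - 3280) = (3876 - 29645)/((-38630 - 174*(-172) + 222*(1/(2*(-1 + 0))) + (1/(2*(-1 + 0)))*(-172)) - 3280) = -25769/((-38630 + 29928 + 222*((1/2)/(-1)) + ((1/2)/(-1))*(-172)) - 3280) = -25769/((-38630 + 29928 + 222*((1/2)*(-1)) + ((1/2)*(-1))*(-172)) - 3280) = -25769/((-38630 + 29928 + 222*(-1/2) - 1/2*(-172)) - 3280) = -25769/((-38630 + 29928 - 111 + 86) - 3280) = -25769/(-8727 - 3280) = -25769/(-12007) = -25769*(-1/12007) = 25769/12007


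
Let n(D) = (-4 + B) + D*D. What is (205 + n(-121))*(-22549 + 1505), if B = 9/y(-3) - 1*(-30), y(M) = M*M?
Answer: -312987412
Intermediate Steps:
y(M) = M²
B = 31 (B = 9/((-3)²) - 1*(-30) = 9/9 + 30 = 9*(⅑) + 30 = 1 + 30 = 31)
n(D) = 27 + D² (n(D) = (-4 + 31) + D*D = 27 + D²)
(205 + n(-121))*(-22549 + 1505) = (205 + (27 + (-121)²))*(-22549 + 1505) = (205 + (27 + 14641))*(-21044) = (205 + 14668)*(-21044) = 14873*(-21044) = -312987412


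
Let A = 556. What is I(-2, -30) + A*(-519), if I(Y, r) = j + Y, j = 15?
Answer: -288551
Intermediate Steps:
I(Y, r) = 15 + Y
I(-2, -30) + A*(-519) = (15 - 2) + 556*(-519) = 13 - 288564 = -288551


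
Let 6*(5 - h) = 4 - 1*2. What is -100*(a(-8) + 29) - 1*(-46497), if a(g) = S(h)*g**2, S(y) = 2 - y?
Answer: 181991/3 ≈ 60664.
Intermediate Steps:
h = 14/3 (h = 5 - (4 - 1*2)/6 = 5 - (4 - 2)/6 = 5 - 1/6*2 = 5 - 1/3 = 14/3 ≈ 4.6667)
a(g) = -8*g**2/3 (a(g) = (2 - 1*14/3)*g**2 = (2 - 14/3)*g**2 = -8*g**2/3)
-100*(a(-8) + 29) - 1*(-46497) = -100*(-8/3*(-8)**2 + 29) - 1*(-46497) = -100*(-8/3*64 + 29) + 46497 = -100*(-512/3 + 29) + 46497 = -100*(-425/3) + 46497 = 42500/3 + 46497 = 181991/3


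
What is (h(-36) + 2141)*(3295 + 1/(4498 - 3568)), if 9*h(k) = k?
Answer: 6548518087/930 ≈ 7.0414e+6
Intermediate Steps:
h(k) = k/9
(h(-36) + 2141)*(3295 + 1/(4498 - 3568)) = ((⅑)*(-36) + 2141)*(3295 + 1/(4498 - 3568)) = (-4 + 2141)*(3295 + 1/930) = 2137*(3295 + 1/930) = 2137*(3064351/930) = 6548518087/930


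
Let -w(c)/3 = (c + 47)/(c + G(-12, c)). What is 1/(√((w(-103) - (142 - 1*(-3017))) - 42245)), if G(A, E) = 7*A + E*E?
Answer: -3*I*√951329810/19716680 ≈ -0.004693*I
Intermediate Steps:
G(A, E) = E² + 7*A (G(A, E) = 7*A + E² = E² + 7*A)
w(c) = -3*(47 + c)/(-84 + c + c²) (w(c) = -3*(c + 47)/(c + (c² + 7*(-12))) = -3*(47 + c)/(c + (c² - 84)) = -3*(47 + c)/(c + (-84 + c²)) = -3*(47 + c)/(-84 + c + c²))
1/(√((w(-103) - (142 - 1*(-3017))) - 42245)) = 1/(√((3*(-47 - 1*(-103))/(-84 - 103 + (-103)²) - (142 - 1*(-3017))) - 42245)) = 1/(√((3*(-47 + 103)/(-84 - 103 + 10609) - (142 + 3017)) - 42245)) = 1/(√((3*56/10422 - 1*3159) - 42245)) = 1/(√((3*(1/10422)*56 - 3159) - 42245)) = 1/(√((28/1737 - 3159) - 42245)) = 1/(√(-5487155/1737 - 42245)) = 1/(√(-78866720/1737)) = 1/(4*I*√951329810/579) = -3*I*√951329810/19716680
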